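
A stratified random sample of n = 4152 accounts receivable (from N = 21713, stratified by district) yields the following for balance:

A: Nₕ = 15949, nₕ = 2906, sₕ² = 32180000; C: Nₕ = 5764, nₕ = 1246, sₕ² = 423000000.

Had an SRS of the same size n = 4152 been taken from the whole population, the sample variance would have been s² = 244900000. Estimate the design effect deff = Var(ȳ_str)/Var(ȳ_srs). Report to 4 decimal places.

Var(ȳ_str) = Σ Wₕ²(1−fₕ)sₕ²/nₕ with Wₕ = Nₕ/21713:
  A: (15949/21713)²·(1−2906/15949)·32180000/2906 = 4886.0929
  C: (5764/21713)²·(1−1246/5764)·423000000/1246 = 18752.227
  → Var(ȳ_str) = 23638.32.
Var(ȳ_srs) = (1 − 4152/21713)·244900000/4152 = 47704.665.
deff = 23638.32 / 47704.665 = 0.4955.

0.4955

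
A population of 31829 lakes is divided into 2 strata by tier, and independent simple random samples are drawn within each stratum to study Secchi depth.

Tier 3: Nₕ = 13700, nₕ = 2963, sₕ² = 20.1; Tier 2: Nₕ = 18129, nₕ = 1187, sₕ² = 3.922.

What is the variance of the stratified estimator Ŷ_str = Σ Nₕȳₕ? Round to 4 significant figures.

2.013 × 10^6

Var(Ŷ_str) = Σₕ Nₕ²(1 − fₕ)sₕ²/nₕ.
Tier 3: 13700²·(1 − 2963/13700)·20.1/2963 = 997856.12.
Tier 2: 18129²·(1 − 1187/18129)·3.922/1187 = 1.0148349 × 10^6.
Sum = 2.012691 × 10^6.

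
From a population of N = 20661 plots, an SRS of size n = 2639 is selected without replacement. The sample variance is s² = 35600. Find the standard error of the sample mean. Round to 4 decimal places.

3.4303

Under SRS without replacement, Var(ȳ) = (1 − f)·s²/n with f = n/N = 2639/20661 = 0.12772857.
Var(ȳ) = (1 − 0.12772857)·35600/2639 = 0.87227143·13.489958 = 11.766905.
SE(ȳ) = √(11.766905) = 3.4303.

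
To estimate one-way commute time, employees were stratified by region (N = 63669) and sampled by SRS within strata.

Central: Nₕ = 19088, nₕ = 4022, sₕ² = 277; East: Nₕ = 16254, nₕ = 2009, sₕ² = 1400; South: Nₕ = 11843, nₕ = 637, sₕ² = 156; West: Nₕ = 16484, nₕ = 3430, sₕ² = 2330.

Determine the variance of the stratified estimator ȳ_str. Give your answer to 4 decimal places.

Var(ȳ_str) = Σₕ Wₕ²(1 − fₕ)sₕ²/nₕ with Wₕ = Nₕ/N, N = 63669.
Central: Wₕ = 0.29980053; term = 0.29980053²·(1 − 0.21070830)·277/4022 = 0.0048858489.
East: Wₕ = 0.25528907; term = 0.25528907²·(1 − 0.12360034)·1400/2009 = 0.039802903.
South: Wₕ = 0.18600889; term = 0.18600889²·(1 − 0.05378705)·156/637 = 0.0080175459.
West: Wₕ = 0.25890151; term = 0.25890151²·(1 − 0.20808056)·2330/3430 = 0.036058857.
Sum = 0.088765155.

0.0888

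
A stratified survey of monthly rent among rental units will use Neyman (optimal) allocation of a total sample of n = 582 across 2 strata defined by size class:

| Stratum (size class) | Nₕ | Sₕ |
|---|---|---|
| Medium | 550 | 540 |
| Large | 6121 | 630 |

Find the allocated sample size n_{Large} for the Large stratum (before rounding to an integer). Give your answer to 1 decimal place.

540.4

Neyman allocation: nₕ = n·NₕSₕ / Σⱼ NⱼSⱼ.
Σ NⱼSⱼ = 550·540 + 6121·630 = 4.15323 × 10^6.
n_{Large} = 582·6121·630 / (4.15323 × 10^6) = 540.4.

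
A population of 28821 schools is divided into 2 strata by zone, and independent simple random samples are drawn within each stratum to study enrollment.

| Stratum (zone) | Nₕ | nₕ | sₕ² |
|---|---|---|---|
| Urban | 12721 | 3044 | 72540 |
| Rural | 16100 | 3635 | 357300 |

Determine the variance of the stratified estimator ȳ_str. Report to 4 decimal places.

Var(ȳ_str) = Σₕ Wₕ²(1 − fₕ)sₕ²/nₕ with Wₕ = Nₕ/N, N = 28821.
Urban: Wₕ = 0.44137955; term = 0.44137955²·(1 − 0.23928936)·72540/3044 = 3.5316431.
Rural: Wₕ = 0.55862045; term = 0.55862045²·(1 − 0.22577640)·357300/3635 = 23.748089.
Sum = 27.279732.

27.2797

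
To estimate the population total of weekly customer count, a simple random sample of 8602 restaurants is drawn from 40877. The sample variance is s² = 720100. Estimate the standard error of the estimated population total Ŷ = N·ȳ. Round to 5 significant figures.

332330

Var(Ŷ) = N²·Var(ȳ) = N²·(1 − n/N)·s²/n.
f = 8602/40877 = 0.21043619; Var(ȳ) = 0.78956381·720100/8602 = 66.096827.
Var(Ŷ) = 40877² · 66.096827 = 1.1044311 × 10^11.
SE(Ŷ) = √(1.1044311 × 10^11) = 332330.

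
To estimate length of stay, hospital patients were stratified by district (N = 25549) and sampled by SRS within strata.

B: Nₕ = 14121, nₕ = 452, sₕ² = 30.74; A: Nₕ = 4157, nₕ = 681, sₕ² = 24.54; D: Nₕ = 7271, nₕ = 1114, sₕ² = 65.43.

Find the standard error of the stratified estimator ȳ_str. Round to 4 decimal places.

0.1579

Var(ȳ_str) = Σₕ Wₕ²(1 − fₕ)sₕ²/nₕ with Wₕ = Nₕ/N, N = 25549.
B: Wₕ = 0.55270265; term = 0.55270265²·(1 − 0.03200906)·30.74/452 = 0.020110358.
A: Wₕ = 0.16270696; term = 0.16270696²·(1 − 0.16382006)·24.54/681 = 7.976997 × 10^-4.
D: Wₕ = 0.28459039; term = 0.28459039²·(1 − 0.15321139)·65.43/1114 = 0.0040281647.
Sum = 0.024936222.
SE = √(0.024936222) = 0.1579.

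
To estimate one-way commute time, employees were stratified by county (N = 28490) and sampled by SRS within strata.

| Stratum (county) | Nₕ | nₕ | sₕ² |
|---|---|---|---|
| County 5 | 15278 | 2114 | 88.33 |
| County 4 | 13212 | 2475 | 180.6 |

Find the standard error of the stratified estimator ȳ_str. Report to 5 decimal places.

Var(ȳ_str) = Σₕ Wₕ²(1 − fₕ)sₕ²/nₕ with Wₕ = Nₕ/N, N = 28490.
County 5: Wₕ = 0.53625834; term = 0.53625834²·(1 − 0.13836890)·88.33/2114 = 0.010353155.
County 4: Wₕ = 0.46374166; term = 0.46374166²·(1 − 0.18732970)·180.6/2475 = 0.012752906.
Sum = 0.023106061.
SE = √(0.023106061) = 0.15201.

0.15201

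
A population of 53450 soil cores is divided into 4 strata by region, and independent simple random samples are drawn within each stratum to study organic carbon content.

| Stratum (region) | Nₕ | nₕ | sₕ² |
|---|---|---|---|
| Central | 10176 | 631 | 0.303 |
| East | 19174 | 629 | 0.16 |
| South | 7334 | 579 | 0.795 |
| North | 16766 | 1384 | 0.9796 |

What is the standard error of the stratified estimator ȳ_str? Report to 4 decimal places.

Var(ȳ_str) = Σₕ Wₕ²(1 − fₕ)sₕ²/nₕ with Wₕ = Nₕ/N, N = 53450.
Central: Wₕ = 0.19038354; term = 0.19038354²·(1 − 0.06200865)·0.303/631 = 1.6325665 × 10^-5.
East: Wₕ = 0.35872778; term = 0.35872778²·(1 − 0.03280484)·0.16/629 = 3.1660187 × 10^-5.
South: Wₕ = 0.13721235; term = 0.13721235²·(1 − 0.07894737)·0.795/579 = 2.3810001 × 10^-5.
North: Wₕ = 0.31367633; term = 0.31367633²·(1 − 0.08254801)·0.9796/1384 = 6.389392 × 10^-5.
Sum = 1.3568977 × 10^-4.
SE = √(1.3568977 × 10^-4) = 0.0116.

0.0116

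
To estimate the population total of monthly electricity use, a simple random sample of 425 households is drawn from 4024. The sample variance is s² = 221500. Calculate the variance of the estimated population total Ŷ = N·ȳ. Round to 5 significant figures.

7.5479 × 10^9

Var(Ŷ) = N²·Var(ȳ) = N²·(1 − n/N)·s²/n.
f = 425/4024 = 0.10561630; Var(ȳ) = 0.89438370·221500/425 = 466.13174.
Var(Ŷ) = 4024² · 466.13174 = 7.5478736 × 10^9.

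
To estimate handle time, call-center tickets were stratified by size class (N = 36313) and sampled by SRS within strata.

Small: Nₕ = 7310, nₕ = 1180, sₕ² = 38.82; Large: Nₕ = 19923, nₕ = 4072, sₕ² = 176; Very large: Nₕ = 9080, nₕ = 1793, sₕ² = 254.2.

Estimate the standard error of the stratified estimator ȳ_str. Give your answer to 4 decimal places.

0.1363

Var(ȳ_str) = Σₕ Wₕ²(1 − fₕ)sₕ²/nₕ with Wₕ = Nₕ/N, N = 36313.
Small: Wₕ = 0.20130532; term = 0.20130532²·(1 − 0.16142271)·38.82/1180 = 0.0011179622.
Large: Wₕ = 0.54864649; term = 0.54864649²·(1 − 0.20438689)·176/4072 = 0.010351232.
Very large: Wₕ = 0.25004819; term = 0.25004819²·(1 − 0.19746696)·254.2/1793 = 0.0071138649.
Sum = 0.018583059.
SE = √(0.018583059) = 0.1363.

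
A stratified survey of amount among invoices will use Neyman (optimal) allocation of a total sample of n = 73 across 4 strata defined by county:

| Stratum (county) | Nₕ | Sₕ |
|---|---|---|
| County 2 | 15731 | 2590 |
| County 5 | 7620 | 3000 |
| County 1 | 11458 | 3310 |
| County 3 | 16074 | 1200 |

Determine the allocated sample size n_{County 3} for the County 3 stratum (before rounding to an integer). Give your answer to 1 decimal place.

Neyman allocation: nₕ = n·NₕSₕ / Σⱼ NⱼSⱼ.
Σ NⱼSⱼ = 15731·2590 + 7620·3000 + 11458·3310 + 16074·1200 = 1.2081807 × 10^8.
n_{County 3} = 73·16074·1200 / (1.2081807 × 10^8) = 11.7.

11.7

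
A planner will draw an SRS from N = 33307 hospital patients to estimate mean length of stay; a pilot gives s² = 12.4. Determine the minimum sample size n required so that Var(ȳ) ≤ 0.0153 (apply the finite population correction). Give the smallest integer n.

792

Without fpc, n₀ = s²/D = 12.4/0.0153 = 810.4575.
With fpc, (1 − n/N)·s²/n ≤ D requires n ≥ n₀/(1 + n₀/N) = 810.4575/(1 + 810.4575/33307) = 791.2051.
Rounding up, n = 792.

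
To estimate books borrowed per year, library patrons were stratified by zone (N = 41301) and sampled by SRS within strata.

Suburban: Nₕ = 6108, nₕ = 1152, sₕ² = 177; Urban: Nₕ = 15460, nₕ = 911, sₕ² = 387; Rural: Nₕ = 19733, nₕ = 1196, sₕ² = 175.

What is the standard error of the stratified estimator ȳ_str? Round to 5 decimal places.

0.30020

Var(ȳ_str) = Σₕ Wₕ²(1 − fₕ)sₕ²/nₕ with Wₕ = Nₕ/N, N = 41301.
Suburban: Wₕ = 0.14788988; term = 0.14788988²·(1 − 0.18860511)·177/1152 = 0.0027266537.
Urban: Wₕ = 0.37432508; term = 0.37432508²·(1 − 0.05892626)·387/911 = 0.056016257.
Rural: Wₕ = 0.47778504; term = 0.47778504²·(1 − 0.06060913)·175/1196 = 0.031377497.
Sum = 0.090120408.
SE = √(0.090120408) = 0.30020.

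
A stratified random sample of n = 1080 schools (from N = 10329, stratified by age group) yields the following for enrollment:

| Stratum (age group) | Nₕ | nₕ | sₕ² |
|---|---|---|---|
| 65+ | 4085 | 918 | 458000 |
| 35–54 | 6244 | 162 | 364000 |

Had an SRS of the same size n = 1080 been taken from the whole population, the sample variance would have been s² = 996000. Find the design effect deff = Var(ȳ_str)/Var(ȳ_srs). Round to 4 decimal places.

1.0418

Var(ȳ_str) = Σ Wₕ²(1−fₕ)sₕ²/nₕ with Wₕ = Nₕ/10329:
  65+: (4085/10329)²·(1−918/4085)·458000/918 = 60.498745
  35–54: (6244/10329)²·(1−162/6244)·364000/162 = 799.79581
  → Var(ȳ_str) = 860.29456.
Var(ȳ_srs) = (1 − 1080/10329)·996000/1080 = 825.79469.
deff = 860.29456 / 825.79469 = 1.0418.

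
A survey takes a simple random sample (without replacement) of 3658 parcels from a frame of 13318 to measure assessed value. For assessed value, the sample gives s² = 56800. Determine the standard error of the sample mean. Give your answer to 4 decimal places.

3.3560

Under SRS without replacement, Var(ȳ) = (1 − f)·s²/n with f = n/N = 3658/13318 = 0.27466587.
Var(ȳ) = (1 − 0.27466587)·56800/3658 = 0.72533413·15.527611 = 11.262706.
SE(ȳ) = √(11.262706) = 3.3560.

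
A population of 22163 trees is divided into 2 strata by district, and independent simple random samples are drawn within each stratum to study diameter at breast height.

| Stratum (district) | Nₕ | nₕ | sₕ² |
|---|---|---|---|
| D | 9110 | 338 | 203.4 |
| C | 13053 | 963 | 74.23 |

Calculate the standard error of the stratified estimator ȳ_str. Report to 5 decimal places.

0.35024

Var(ȳ_str) = Σₕ Wₕ²(1 − fₕ)sₕ²/nₕ with Wₕ = Nₕ/N, N = 22163.
D: Wₕ = 0.41104544; term = 0.41104544²·(1 − 0.03710209)·203.4/338 = 0.097902584.
C: Wₕ = 0.58895456; term = 0.58895456²·(1 − 0.07377614)·74.23/963 = 0.02476468.
Sum = 0.12266726.
SE = √(0.12266726) = 0.35024.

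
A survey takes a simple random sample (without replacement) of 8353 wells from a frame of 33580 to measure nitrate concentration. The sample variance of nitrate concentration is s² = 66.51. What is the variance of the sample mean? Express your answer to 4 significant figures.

Under SRS without replacement, Var(ȳ) = (1 − f)·s²/n with f = n/N = 8353/33580 = 0.24874926.
Var(ȳ) = (1 − 0.24874926)·66.51/8353 = 0.75125074·0.0079624087 = 0.0059817655.

0.005982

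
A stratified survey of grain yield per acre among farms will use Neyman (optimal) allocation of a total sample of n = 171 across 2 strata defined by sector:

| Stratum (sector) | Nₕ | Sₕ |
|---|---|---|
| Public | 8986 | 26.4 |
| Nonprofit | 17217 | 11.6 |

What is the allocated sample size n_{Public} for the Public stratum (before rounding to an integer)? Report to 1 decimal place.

Neyman allocation: nₕ = n·NₕSₕ / Σⱼ NⱼSⱼ.
Σ NⱼSⱼ = 8986·26.4 + 17217·11.6 = 436947.6.
n_{Public} = 171·8986·26.4 / 436947.6 = 92.8.

92.8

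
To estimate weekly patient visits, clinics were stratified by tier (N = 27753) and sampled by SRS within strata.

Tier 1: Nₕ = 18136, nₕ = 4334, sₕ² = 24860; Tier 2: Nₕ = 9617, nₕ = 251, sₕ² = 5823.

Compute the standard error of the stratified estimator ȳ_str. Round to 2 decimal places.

Var(ȳ_str) = Σₕ Wₕ²(1 − fₕ)sₕ²/nₕ with Wₕ = Nₕ/N, N = 27753.
Tier 1: Wₕ = 0.65347890; term = 0.65347890²·(1 − 0.23897221)·24860/4334 = 1.8641286.
Tier 2: Wₕ = 0.34652110; term = 0.34652110²·(1 − 0.02609962)·5823/251 = 2.7129823.
Sum = 4.5771109.
SE = √(4.5771109) = 2.14.

2.14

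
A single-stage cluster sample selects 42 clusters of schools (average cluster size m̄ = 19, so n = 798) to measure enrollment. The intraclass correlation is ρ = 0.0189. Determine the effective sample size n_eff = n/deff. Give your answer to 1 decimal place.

deff = 1 + (19 − 1)·0.0189 = 1 + 0.3402 = 1.3402.
n_eff = 798 / 1.3402 = 595.4.

595.4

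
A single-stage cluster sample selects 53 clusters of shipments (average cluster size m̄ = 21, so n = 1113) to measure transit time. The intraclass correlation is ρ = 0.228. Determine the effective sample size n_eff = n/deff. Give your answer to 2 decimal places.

deff = 1 + (21 − 1)·0.228 = 1 + 4.56 = 5.56.
n_eff = 1113 / 5.56 = 200.18.

200.18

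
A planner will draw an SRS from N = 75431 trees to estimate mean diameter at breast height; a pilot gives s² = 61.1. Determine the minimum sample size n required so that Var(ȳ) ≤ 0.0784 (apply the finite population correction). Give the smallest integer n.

Without fpc, n₀ = s²/D = 61.1/0.0784 = 779.3367.
With fpc, (1 − n/N)·s²/n ≤ D requires n ≥ n₀/(1 + n₀/N) = 779.3367/(1 + 779.3367/75431) = 771.3671.
Rounding up, n = 772.

772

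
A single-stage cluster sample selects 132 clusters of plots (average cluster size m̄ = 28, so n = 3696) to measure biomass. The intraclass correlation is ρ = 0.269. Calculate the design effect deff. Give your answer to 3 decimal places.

8.263

deff = 1 + (28 − 1)·0.269 = 1 + 7.263 = 8.263.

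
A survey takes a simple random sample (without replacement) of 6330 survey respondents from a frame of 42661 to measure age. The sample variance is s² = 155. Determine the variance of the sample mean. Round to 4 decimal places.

Under SRS without replacement, Var(ȳ) = (1 − f)·s²/n with f = n/N = 6330/42661 = 0.14837908.
Var(ȳ) = (1 − 0.14837908)·155/6330 = 0.85162092·0.024486572 = 0.020853277.

0.0209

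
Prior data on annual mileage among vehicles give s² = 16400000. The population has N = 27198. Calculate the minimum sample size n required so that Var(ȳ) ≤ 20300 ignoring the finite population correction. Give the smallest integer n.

Without fpc, n₀ = s²/D = 16400000/20300 = 807.8818.
Rounding up, n = 808.

808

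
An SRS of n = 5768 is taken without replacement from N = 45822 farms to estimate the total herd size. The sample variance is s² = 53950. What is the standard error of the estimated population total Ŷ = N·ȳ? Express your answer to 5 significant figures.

131020

Var(Ŷ) = N²·Var(ȳ) = N²·(1 − n/N)·s²/n.
f = 5768/45822 = 0.12587840; Var(ȳ) = 0.87412160·53950/5768 = 8.1759467.
Var(Ŷ) = 45822² · 8.1759467 = 1.7166673 × 10^10.
SE(Ŷ) = √(1.7166673 × 10^10) = 131020.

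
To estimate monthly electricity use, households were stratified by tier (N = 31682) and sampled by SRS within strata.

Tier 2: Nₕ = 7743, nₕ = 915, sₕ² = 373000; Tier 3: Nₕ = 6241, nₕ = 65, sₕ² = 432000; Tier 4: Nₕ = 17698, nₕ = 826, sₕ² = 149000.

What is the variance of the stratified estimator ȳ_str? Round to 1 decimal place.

Var(ȳ_str) = Σₕ Wₕ²(1 − fₕ)sₕ²/nₕ with Wₕ = Nₕ/N, N = 31682.
Tier 2: Wₕ = 0.24439745; term = 0.24439745²·(1 − 0.11817125)·373000/915 = 21.471646.
Tier 3: Wₕ = 0.19698883; term = 0.19698883²·(1 − 0.01041500)·432000/65 = 255.21528.
Tier 4: Wₕ = 0.55861372; term = 0.55861372²·(1 − 0.04667194)·149000/826 = 53.662611.
Sum = 330.34954.

330.3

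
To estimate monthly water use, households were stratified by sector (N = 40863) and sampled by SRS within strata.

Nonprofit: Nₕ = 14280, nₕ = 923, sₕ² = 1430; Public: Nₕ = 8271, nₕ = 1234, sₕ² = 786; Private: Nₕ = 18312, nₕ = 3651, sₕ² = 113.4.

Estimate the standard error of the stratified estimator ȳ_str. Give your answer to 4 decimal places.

0.4519

Var(ȳ_str) = Σₕ Wₕ²(1 − fₕ)sₕ²/nₕ with Wₕ = Nₕ/N, N = 40863.
Nonprofit: Wₕ = 0.34946039; term = 0.34946039²·(1 − 0.06463585)·1430/923 = 0.17697461.
Public: Wₕ = 0.20240805; term = 0.20240805²·(1 − 0.14919599)·786/1234 = 0.022202019.
Private: Wₕ = 0.44813156; term = 0.44813156²·(1 − 0.19937746)·113.4/3651 = 0.004993903.
Sum = 0.20417053.
SE = √(0.20417053) = 0.4519.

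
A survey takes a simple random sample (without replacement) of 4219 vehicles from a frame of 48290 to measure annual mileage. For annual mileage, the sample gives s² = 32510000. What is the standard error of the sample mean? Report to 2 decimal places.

83.86

Under SRS without replacement, Var(ȳ) = (1 − f)·s²/n with f = n/N = 4219/48290 = 0.08736799.
Var(ȳ) = (1 − 0.08736799)·32510000/4219 = 0.91263201·7705.6174 = 7032.3932.
SE(ȳ) = √(7032.3932) = 83.86.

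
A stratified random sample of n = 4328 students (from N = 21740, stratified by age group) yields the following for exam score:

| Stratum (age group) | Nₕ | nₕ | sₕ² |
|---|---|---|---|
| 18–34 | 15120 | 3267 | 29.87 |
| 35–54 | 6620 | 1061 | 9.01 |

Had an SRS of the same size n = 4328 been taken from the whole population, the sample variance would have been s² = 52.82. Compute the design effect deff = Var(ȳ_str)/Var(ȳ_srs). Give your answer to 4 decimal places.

Var(ȳ_str) = Σ Wₕ²(1−fₕ)sₕ²/nₕ with Wₕ = Nₕ/21740:
  18–34: (15120/21740)²·(1−3267/15120)·29.87/3267 = 0.0034669461
  35–54: (6620/21740)²·(1−1061/6620)·9.01/1061 = 6.6121849 × 10^-4
  → Var(ȳ_str) = 0.0041281646.
Var(ȳ_srs) = (1 − 4328/21740)·52.82/4328 = 0.0097746286.
deff = 0.0041281646 / 0.0097746286 = 0.4223.

0.4223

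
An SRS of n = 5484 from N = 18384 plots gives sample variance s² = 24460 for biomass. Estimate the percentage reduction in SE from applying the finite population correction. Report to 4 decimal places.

16.2326

f = n/N = 5484/18384 = 0.29830287.
SE_no-fpc = √(s²/n) = 2.1119299; SE_fpc = √((1−f)s²/n) = 1.769108.
Ratio = √(1−f) = 0.83767364. Reduction = 100·(1 − 0.83767364) = 16.2326%.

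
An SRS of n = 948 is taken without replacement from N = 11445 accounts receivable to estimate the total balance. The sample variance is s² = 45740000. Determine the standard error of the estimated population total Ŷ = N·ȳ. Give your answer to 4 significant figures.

Var(Ŷ) = N²·Var(ȳ) = N²·(1 − n/N)·s²/n.
f = 948/11445 = 0.08283093; Var(ȳ) = 0.91716907·45740000/948 = 44252.44.
Var(Ŷ) = 11445² · 44252.44 = 5.7965397 × 10^12.
SE(Ŷ) = √(5.7965397 × 10^12) = 2.408 × 10^6.

2.408 × 10^6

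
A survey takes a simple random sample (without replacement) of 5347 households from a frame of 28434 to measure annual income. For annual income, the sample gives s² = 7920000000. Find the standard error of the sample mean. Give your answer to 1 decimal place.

Under SRS without replacement, Var(ȳ) = (1 − f)·s²/n with f = n/N = 5347/28434 = 0.18804952.
Var(ȳ) = (1 − 0.18804952)·7920000000/5347 = 0.81195048·1.4812044 × 10^6 = 1.2026646 × 10^6.
SE(ȳ) = √(1.2026646 × 10^6) = 1096.7.

1096.7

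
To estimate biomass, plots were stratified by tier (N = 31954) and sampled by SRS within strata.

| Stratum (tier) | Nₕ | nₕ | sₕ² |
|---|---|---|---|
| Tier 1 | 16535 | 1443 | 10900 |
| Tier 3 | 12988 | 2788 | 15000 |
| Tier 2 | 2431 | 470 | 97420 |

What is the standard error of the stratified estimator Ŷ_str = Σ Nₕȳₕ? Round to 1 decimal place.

Var(Ŷ_str) = Σₕ Nₕ²(1 − fₕ)sₕ²/nₕ.
Tier 1: 16535²·(1 − 1443/16535)·10900/1443 = 1.8849992 × 10^9.
Tier 3: 12988²·(1 − 2788/12988)·15000/2788 = 7.127561 × 10^8.
Tier 2: 2431²·(1 − 470/2431)·97420/470 = 9.8812712 × 10^8.
Sum = 3.5858824 × 10^9.
SE = √(3.5858824 × 10^9) = 59882.2.

59882.2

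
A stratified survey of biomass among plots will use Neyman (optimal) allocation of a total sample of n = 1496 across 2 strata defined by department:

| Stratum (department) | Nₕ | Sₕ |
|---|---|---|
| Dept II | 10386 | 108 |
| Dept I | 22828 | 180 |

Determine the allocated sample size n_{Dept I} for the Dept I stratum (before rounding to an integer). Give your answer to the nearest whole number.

Neyman allocation: nₕ = n·NₕSₕ / Σⱼ NⱼSⱼ.
Σ NⱼSⱼ = 10386·108 + 22828·180 = 5.230728 × 10^6.
n_{Dept I} = 1496·22828·180 / (5.230728 × 10^6) = 1175.

1175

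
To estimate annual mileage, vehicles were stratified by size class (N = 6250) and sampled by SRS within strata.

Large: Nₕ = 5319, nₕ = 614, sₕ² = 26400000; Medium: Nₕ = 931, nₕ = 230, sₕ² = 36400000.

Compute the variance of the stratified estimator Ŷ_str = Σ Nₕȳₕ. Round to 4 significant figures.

1.179 × 10^12

Var(Ŷ_str) = Σₕ Nₕ²(1 − fₕ)sₕ²/nₕ.
Large: 5319²·(1 − 614/5319)·26400000/614 = 1.076032 × 10^12.
Medium: 931²·(1 − 230/931)·36400000/230 = 1.0328595 × 10^11.
Sum = 1.179318 × 10^12.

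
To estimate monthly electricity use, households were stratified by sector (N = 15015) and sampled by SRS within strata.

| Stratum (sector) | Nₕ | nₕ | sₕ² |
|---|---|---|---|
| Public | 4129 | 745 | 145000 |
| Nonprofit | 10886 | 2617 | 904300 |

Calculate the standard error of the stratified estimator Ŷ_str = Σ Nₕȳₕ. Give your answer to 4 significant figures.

183900

Var(Ŷ_str) = Σₕ Nₕ²(1 − fₕ)sₕ²/nₕ.
Public: 4129²·(1 − 745/4129)·145000/745 = 2.7194869 × 10^9.
Nonprofit: 10886²·(1 − 2617/10886)·904300/2617 = 3.1104995 × 10^10.
Sum = 3.3824482 × 10^10.
SE = √(3.3824482 × 10^10) = 183900.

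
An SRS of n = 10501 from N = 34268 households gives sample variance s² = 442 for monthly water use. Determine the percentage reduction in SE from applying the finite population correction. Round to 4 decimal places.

16.7196

f = n/N = 10501/34268 = 0.30643749.
SE_no-fpc = √(s²/n) = 0.20516147; SE_fpc = √((1−f)s²/n) = 0.17085929.
Ratio = √(1−f) = 0.83280400. Reduction = 100·(1 − 0.83280400) = 16.7196%.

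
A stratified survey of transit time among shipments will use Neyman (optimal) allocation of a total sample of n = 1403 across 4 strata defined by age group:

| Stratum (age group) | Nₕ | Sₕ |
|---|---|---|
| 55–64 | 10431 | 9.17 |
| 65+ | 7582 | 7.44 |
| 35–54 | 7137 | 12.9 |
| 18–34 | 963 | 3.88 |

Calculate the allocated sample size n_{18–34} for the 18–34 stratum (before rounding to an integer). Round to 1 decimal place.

21.1

Neyman allocation: nₕ = n·NₕSₕ / Σⱼ NⱼSⱼ.
Σ NⱼSⱼ = 10431·9.17 + 7582·7.44 + 7137·12.9 + 963·3.88 = 247866.09.
n_{18–34} = 1403·963·3.88 / 247866.09 = 21.1.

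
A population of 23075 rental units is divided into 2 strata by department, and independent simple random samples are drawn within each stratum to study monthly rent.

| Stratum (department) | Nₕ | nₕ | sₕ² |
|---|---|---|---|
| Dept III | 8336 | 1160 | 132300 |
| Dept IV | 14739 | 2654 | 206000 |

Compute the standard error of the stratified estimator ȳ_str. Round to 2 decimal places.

Var(ȳ_str) = Σₕ Wₕ²(1 − fₕ)sₕ²/nₕ with Wₕ = Nₕ/N, N = 23075.
Dept III: Wₕ = 0.36125677; term = 0.36125677²·(1 − 0.13915547)·132300/1160 = 12.813229.
Dept IV: Wₕ = 0.63874323; term = 0.63874323²·(1 − 0.18006649)·206000/2654 = 25.965552.
Sum = 38.778781.
SE = √(38.778781) = 6.23.

6.23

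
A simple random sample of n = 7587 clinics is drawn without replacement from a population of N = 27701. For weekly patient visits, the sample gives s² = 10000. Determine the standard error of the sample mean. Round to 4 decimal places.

0.9783

Under SRS without replacement, Var(ȳ) = (1 − f)·s²/n with f = n/N = 7587/27701 = 0.27388903.
Var(ȳ) = (1 − 0.27388903)·10000/7587 = 0.72611097·1.318044 = 0.95704622.
SE(ȳ) = √(0.95704622) = 0.9783.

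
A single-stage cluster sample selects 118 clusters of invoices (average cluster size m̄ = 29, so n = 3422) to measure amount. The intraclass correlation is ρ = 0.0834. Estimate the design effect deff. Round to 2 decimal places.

deff = 1 + (29 − 1)·0.0834 = 1 + 2.3352 = 3.3352.

3.34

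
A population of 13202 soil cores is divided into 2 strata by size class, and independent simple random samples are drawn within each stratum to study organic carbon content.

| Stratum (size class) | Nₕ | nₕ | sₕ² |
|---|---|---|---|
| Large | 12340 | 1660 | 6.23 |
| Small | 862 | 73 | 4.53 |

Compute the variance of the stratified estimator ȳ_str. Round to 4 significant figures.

Var(ȳ_str) = Σₕ Wₕ²(1 − fₕ)sₕ²/nₕ with Wₕ = Nₕ/N, N = 13202.
Large: Wₕ = 0.93470686; term = 0.93470686²·(1 − 0.13452188)·6.23/1660 = 0.0028378335.
Small: Wₕ = 0.06529314; term = 0.06529314²·(1 − 0.08468677)·4.53/73 = 2.4214759 × 10^-4.
Sum = 0.0030799811.

0.003080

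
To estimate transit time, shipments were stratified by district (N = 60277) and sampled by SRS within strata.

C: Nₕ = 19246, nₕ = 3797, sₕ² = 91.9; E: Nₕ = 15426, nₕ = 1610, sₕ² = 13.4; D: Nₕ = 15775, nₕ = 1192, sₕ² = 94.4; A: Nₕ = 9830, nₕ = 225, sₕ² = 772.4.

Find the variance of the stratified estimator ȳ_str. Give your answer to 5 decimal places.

Var(ȳ_str) = Σₕ Wₕ²(1 − fₕ)sₕ²/nₕ with Wₕ = Nₕ/N, N = 60277.
C: Wₕ = 0.31929260; term = 0.31929260²·(1 − 0.19728775)·91.9/3797 = 0.0019806718.
E: Wₕ = 0.25591851; term = 0.25591851²·(1 − 0.10436925)·13.4/1610 = 4.8821522 × 10^-4.
D: Wₕ = 0.26170845; term = 0.26170845²·(1 − 0.07556260)·94.4/1192 = 0.0050142816.
A: Wₕ = 0.16308045; term = 0.16308045²·(1 − 0.02288911)·772.4/225 = 0.089208734.
Sum = 0.096691903.

0.09669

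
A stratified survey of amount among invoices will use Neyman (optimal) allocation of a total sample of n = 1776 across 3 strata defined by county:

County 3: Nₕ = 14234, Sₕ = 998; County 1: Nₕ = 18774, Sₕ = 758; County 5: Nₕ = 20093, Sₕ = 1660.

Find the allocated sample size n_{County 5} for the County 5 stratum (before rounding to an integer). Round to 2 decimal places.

Neyman allocation: nₕ = n·NₕSₕ / Σⱼ NⱼSⱼ.
Σ NⱼSⱼ = 14234·998 + 18774·758 + 20093·1660 = 6.1790604 × 10^7.
n_{County 5} = 1776·20093·1660 / (6.1790604 × 10^7) = 958.68.

958.68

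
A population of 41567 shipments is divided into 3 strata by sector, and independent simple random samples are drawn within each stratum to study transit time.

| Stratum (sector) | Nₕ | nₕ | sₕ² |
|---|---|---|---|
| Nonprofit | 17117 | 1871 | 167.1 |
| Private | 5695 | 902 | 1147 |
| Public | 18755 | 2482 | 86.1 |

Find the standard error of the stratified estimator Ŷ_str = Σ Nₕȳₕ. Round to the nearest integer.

8283

Var(Ŷ_str) = Σₕ Nₕ²(1 − fₕ)sₕ²/nₕ.
Nonprofit: 17117²·(1 − 1871/17117)·167.1/1871 = 2.3306992 × 10^7.
Private: 5695²·(1 − 902/5695)·1147/902 = 3.4710274 × 10^7.
Public: 18755²·(1 − 2482/18755)·86.1/2482 = 1.0587321 × 10^7.
Sum = 6.8604587 × 10^7.
SE = √(6.8604587 × 10^7) = 8283.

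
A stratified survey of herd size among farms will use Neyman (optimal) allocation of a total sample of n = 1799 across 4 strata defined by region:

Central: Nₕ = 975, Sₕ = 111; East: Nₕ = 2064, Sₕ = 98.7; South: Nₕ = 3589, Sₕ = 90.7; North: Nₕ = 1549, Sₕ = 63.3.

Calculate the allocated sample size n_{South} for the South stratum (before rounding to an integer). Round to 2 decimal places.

796.20

Neyman allocation: nₕ = n·NₕSₕ / Σⱼ NⱼSⱼ.
Σ NⱼSⱼ = 975·111 + 2064·98.7 + 3589·90.7 + 1549·63.3 = 735515.8.
n_{South} = 1799·3589·90.7 / 735515.8 = 796.20.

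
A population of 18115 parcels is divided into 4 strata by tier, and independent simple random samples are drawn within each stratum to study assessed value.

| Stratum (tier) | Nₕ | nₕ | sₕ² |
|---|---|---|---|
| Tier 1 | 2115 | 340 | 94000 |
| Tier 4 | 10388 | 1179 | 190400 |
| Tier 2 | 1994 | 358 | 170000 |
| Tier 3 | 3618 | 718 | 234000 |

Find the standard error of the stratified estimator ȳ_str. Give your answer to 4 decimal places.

8.0859

Var(ȳ_str) = Σₕ Wₕ²(1 − fₕ)sₕ²/nₕ with Wₕ = Nₕ/N, N = 18115.
Tier 1: Wₕ = 0.11675407; term = 0.11675407²·(1 − 0.16075650)·94000/340 = 3.1628674.
Tier 4: Wₕ = 0.57344742; term = 0.57344742²·(1 − 0.11349634)·190400/1179 = 47.078311.
Tier 2: Wₕ = 0.11007452; term = 0.11007452²·(1 − 0.17953862)·170000/358 = 4.7206051.
Tier 3: Wₕ = 0.19972399; term = 0.19972399²·(1 − 0.19845218)·234000/718 = 10.420326.
Sum = 65.38211.
SE = √(65.38211) = 8.0859.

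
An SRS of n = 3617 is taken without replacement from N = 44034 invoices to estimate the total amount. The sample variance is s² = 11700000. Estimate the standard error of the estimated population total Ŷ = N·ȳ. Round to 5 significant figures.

Var(Ŷ) = N²·Var(ȳ) = N²·(1 − n/N)·s²/n.
f = 3617/44034 = 0.08214107; Var(ȳ) = 0.91785893·11700000/3617 = 2969.0211.
Var(Ŷ) = 44034² · 2969.0211 = 5.7569116 × 10^12.
SE(Ŷ) = √(5.7569116 × 10^12) = 2.3994 × 10^6.

2.3994 × 10^6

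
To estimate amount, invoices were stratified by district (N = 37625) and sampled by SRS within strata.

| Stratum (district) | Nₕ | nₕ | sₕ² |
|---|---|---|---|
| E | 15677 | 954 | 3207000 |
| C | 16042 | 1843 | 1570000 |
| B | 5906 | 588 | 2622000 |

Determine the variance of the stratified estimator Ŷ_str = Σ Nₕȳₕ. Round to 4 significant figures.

Var(Ŷ_str) = Σₕ Nₕ²(1 − fₕ)sₕ²/nₕ.
E: 15677²·(1 − 954/15677)·3207000/954 = 7.7590733 × 10^11.
C: 16042²·(1 − 1843/16042)·1570000/1843 = 1.940397 × 10^11.
B: 5906²·(1 − 588/5906)·2622000/588 = 1.4005452 × 10^11.
Sum = 1.1100016 × 10^12.

1.110 × 10^12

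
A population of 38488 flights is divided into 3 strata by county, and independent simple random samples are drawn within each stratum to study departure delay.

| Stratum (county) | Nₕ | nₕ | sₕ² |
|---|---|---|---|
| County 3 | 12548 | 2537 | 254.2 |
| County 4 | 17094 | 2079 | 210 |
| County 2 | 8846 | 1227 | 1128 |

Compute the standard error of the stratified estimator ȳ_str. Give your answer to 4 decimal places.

0.2604

Var(ȳ_str) = Σₕ Wₕ²(1 − fₕ)sₕ²/nₕ with Wₕ = Nₕ/N, N = 38488.
County 3: Wₕ = 0.32602370; term = 0.32602370²·(1 − 0.20218361)·254.2/2537 = 0.0084968189.
County 4: Wₕ = 0.44413843; term = 0.44413843²·(1 − 0.12162162)·210/2079 = 0.017501818.
County 2: Wₕ = 0.22983787; term = 0.22983787²·(1 − 0.13870676)·1128/1227 = 0.041827197.
Sum = 0.067825834.
SE = √(0.067825834) = 0.2604.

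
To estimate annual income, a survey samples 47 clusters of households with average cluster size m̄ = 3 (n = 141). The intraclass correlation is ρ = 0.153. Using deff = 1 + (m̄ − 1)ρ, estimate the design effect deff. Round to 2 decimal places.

deff = 1 + (3 − 1)·0.153 = 1 + 0.306 = 1.306.

1.31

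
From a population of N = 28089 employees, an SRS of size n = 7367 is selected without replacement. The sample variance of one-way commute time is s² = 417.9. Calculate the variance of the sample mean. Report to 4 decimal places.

Under SRS without replacement, Var(ȳ) = (1 − f)·s²/n with f = n/N = 7367/28089 = 0.26227349.
Var(ȳ) = (1 − 0.26227349)·417.9/7367 = 0.73772651·0.05672594 = 0.04184823.

0.0418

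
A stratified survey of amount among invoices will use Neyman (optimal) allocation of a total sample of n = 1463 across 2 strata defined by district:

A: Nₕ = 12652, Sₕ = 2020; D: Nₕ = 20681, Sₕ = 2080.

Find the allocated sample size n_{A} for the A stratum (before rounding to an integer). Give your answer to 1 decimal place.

545.3

Neyman allocation: nₕ = n·NₕSₕ / Σⱼ NⱼSⱼ.
Σ NⱼSⱼ = 12652·2020 + 20681·2080 = 6.857352 × 10^7.
n_{A} = 1463·12652·2020 / (6.857352 × 10^7) = 545.3.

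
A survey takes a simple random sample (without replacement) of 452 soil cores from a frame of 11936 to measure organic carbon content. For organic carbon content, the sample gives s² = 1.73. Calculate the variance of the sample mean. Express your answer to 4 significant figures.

0.003682

Under SRS without replacement, Var(ȳ) = (1 − f)·s²/n with f = n/N = 452/11936 = 0.03786863.
Var(ȳ) = (1 − 0.03786863)·1.73/452 = 0.96213137·0.0038274336 = 0.003682494.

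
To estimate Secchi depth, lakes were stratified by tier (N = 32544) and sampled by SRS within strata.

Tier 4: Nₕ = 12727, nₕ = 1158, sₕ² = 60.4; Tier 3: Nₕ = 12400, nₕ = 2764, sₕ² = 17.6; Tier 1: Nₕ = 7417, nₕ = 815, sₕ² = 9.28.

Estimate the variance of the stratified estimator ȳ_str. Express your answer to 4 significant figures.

Var(ȳ_str) = Σₕ Wₕ²(1 − fₕ)sₕ²/nₕ with Wₕ = Nₕ/N, N = 32544.
Tier 4: Wₕ = 0.39107055; term = 0.39107055²·(1 − 0.09098766)·60.4/1158 = 0.0072511749.
Tier 3: Wₕ = 0.38102262; term = 0.38102262²·(1 − 0.22290323)·17.6/2764 = 7.1837505 × 10^-4.
Tier 1: Wₕ = 0.22790683; term = 0.22790683²·(1 − 0.10988270)·9.28/815 = 5.2644415 × 10^-4.
Sum = 0.0084959941.

0.008496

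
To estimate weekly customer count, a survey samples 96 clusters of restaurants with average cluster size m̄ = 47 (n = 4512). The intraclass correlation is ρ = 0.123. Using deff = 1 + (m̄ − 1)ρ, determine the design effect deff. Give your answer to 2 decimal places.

deff = 1 + (47 − 1)·0.123 = 1 + 5.658 = 6.658.

6.66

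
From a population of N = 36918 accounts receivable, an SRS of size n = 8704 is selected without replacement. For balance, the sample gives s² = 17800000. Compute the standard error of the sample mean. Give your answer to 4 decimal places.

39.5334

Under SRS without replacement, Var(ȳ) = (1 − f)·s²/n with f = n/N = 8704/36918 = 0.23576575.
Var(ȳ) = (1 − 0.23576575)·17800000/8704 = 0.76423425·2045.0368 = 1562.8871.
SE(ȳ) = √(1562.8871) = 39.5334.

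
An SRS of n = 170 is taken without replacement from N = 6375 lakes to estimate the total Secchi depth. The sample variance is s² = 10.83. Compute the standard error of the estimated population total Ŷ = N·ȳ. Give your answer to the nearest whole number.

1587

Var(Ŷ) = N²·Var(ȳ) = N²·(1 − n/N)·s²/n.
f = 170/6375 = 0.02666667; Var(ȳ) = 0.97333333·10.83/170 = 0.062007059.
Var(Ŷ) = 6375² · 0.062007059 = 2.5200056 × 10^6.
SE(Ŷ) = √(2.5200056 × 10^6) = 1587.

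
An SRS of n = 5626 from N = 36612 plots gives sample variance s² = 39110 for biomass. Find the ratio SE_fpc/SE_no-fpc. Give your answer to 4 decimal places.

f = n/N = 5626/36612 = 0.15366546.
SE_no-fpc = √(s²/n) = 2.6365988; SE_fpc = √((1−f)s²/n) = 2.4255771.
Ratio = √(1−f) = 0.91996442.

0.9200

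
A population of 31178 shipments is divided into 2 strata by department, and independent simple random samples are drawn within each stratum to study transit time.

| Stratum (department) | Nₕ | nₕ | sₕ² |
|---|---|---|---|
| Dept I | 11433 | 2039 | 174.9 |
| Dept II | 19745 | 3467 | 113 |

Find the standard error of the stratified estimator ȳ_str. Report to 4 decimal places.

0.1423

Var(ȳ_str) = Σₕ Wₕ²(1 − fₕ)sₕ²/nₕ with Wₕ = Nₕ/N, N = 31178.
Dept I: Wₕ = 0.36670088; term = 0.36670088²·(1 − 0.17834339)·174.9/2039 = 0.0094773482.
Dept II: Wₕ = 0.63329912; term = 0.63329912²·(1 − 0.17558876)·113/3467 = 0.010776712.
Sum = 0.02025406.
SE = √(0.02025406) = 0.1423.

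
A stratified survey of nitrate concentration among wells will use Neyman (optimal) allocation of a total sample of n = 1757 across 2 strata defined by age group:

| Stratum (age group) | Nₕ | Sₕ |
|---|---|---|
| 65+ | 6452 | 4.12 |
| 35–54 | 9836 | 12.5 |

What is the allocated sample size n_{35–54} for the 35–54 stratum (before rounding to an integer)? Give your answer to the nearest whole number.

1445

Neyman allocation: nₕ = n·NₕSₕ / Σⱼ NⱼSⱼ.
Σ NⱼSⱼ = 6452·4.12 + 9836·12.5 = 149532.24.
n_{35–54} = 1757·9836·12.5 / 149532.24 = 1445.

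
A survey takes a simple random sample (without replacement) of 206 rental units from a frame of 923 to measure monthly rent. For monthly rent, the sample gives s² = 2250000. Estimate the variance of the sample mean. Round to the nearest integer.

8485

Under SRS without replacement, Var(ȳ) = (1 − f)·s²/n with f = n/N = 206/923 = 0.22318527.
Var(ȳ) = (1 − 0.22318527)·2250000/206 = 0.77681473·10922.33 = 8484.627.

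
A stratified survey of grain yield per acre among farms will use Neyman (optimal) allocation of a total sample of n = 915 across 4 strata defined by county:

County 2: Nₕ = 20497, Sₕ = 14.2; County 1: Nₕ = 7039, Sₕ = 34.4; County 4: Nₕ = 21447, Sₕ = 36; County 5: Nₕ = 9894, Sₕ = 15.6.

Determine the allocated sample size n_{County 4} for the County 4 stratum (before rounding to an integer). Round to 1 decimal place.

484.0

Neyman allocation: nₕ = n·NₕSₕ / Σⱼ NⱼSⱼ.
Σ NⱼSⱼ = 20497·14.2 + 7039·34.4 + 21447·36 + 9894·15.6 = 1.4596374 × 10^6.
n_{County 4} = 915·21447·36 / (1.4596374 × 10^6) = 484.0.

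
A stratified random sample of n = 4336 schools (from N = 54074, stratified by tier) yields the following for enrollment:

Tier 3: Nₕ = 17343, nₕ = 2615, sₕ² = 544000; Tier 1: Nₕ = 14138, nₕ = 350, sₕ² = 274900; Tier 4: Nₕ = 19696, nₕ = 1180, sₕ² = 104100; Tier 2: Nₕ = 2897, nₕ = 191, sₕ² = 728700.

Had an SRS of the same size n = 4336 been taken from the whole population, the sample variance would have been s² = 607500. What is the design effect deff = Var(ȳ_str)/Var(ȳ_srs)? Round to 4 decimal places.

Var(ȳ_str) = Σ Wₕ²(1−fₕ)sₕ²/nₕ with Wₕ = Nₕ/54074:
  Tier 3: (17343/54074)²·(1−2615/17343)·544000/2615 = 18.172648
  Tier 1: (14138/54074)²·(1−350/14138)·274900/350 = 52.362329
  Tier 4: (19696/54074)²·(1−1180/19696)·104100/1180 = 11.003148
  Tier 2: (2897/54074)²·(1−191/2897)·728700/191 = 10.228565
  → Var(ȳ_str) = 91.76669.
Var(ȳ_srs) = (1 − 4336/54074)·607500/4336 = 128.87148.
deff = 91.76669 / 128.87148 = 0.7121.

0.7121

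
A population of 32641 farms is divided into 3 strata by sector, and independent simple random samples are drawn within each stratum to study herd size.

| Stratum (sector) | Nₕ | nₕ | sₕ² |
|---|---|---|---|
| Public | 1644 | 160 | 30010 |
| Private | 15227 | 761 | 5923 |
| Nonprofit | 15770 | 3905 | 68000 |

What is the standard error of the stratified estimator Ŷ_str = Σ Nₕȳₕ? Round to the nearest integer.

Var(Ŷ_str) = Σₕ Nₕ²(1 − fₕ)sₕ²/nₕ.
Public: 1644²·(1 − 160/1644)·30010/160 = 4.5759548 × 10^8.
Private: 15227²·(1 − 761/15227)·5923/761 = 1.7144305 × 10^9.
Nonprofit: 15770²·(1 − 3905/15770)·68000/3905 = 3.2582718 × 10^9.
Sum = 5.4302978 × 10^9.
SE = √(5.4302978 × 10^9) = 73691.

73691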